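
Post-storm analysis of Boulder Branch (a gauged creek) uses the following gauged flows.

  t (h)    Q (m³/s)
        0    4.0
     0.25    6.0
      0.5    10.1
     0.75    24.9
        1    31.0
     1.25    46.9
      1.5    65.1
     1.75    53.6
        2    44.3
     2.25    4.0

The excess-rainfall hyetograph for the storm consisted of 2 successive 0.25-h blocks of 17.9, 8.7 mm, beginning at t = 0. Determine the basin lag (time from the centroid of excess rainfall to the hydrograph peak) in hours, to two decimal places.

Centroid of excess rainfall: t_c = Σ P_i·t̄_i / ΣP_i = 0.2068 h (block centres at 0.125, 0.375 h).
Hydrograph peak occurs at t = 1.5 h, so basin lag t_L = 1.5 − 0.2068 = 1.29 h.

t_L ≈ 1.29 h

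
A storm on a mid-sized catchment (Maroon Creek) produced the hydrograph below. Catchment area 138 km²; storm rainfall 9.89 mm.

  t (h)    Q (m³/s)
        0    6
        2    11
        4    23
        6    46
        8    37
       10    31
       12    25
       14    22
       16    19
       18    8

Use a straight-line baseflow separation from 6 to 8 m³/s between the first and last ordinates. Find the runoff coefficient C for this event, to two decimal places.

ΣQ_DR = 158.0 m³/s; V = ΣQ_DR·Δt = 1.138 × 10^6 m³.
Runoff depth d = V / A = 8.243 mm.
C = d / P = 8.243 / 9.89 = 0.83.

C ≈ 0.83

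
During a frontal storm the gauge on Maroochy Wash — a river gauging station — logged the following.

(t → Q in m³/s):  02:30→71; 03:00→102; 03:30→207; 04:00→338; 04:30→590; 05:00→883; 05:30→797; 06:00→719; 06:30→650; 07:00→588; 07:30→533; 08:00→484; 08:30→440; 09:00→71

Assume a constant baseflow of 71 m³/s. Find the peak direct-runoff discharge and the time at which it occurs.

Subtracting baseflow gives direct-runoff ordinates: 0.0, 31.0, 136.0, 267.0, 519.0, 812.0, 726.0, 648.0, 579.0, 517.0, 462.0, 413.0, 369.0, 0.0 m³/s.
The maximum is 812.0 m³/s, occurring at the reading for t = 05:00.

Q_p = 812.0 m³/s at t = 05:00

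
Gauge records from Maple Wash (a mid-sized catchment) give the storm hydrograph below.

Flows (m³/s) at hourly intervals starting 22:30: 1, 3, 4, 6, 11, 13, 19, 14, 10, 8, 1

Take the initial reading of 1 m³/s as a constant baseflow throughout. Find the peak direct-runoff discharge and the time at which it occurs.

Subtracting baseflow gives direct-runoff ordinates: 0.0, 2.0, 3.0, 5.0, 10.0, 12.0, 18.0, 13.0, 9.0, 7.0, 0.0 m³/s.
The maximum is 18.0 m³/s, occurring at the reading for t = 04:30.

Q_p = 18.0 m³/s at t = 04:30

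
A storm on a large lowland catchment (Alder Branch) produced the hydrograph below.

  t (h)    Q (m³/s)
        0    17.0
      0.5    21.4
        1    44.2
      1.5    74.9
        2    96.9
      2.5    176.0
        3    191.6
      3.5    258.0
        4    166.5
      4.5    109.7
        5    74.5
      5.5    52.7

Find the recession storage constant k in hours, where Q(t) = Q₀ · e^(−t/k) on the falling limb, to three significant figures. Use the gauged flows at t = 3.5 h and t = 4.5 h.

On the falling limb, Q drops from 258.0 to 109.7 m³/s between t = 3.5 h and t = 4.5 h (Δt = 1 h).
k = −Δt / ln(Q₂/Q₁) = −1 / ln(109.7/258.0) = 1.17 h.

k ≈ 1.17 h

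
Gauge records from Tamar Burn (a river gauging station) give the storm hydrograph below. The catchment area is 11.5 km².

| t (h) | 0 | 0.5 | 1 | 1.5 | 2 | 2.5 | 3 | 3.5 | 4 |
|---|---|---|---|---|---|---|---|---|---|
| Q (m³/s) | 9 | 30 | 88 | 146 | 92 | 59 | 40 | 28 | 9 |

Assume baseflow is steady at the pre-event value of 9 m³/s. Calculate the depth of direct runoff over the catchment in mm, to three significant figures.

Direct runoff: 0.0, 21.0, 79.0, 137.0, 83.0, 50.0, 31.0, 19.0, 0.0 m³/s; ΣQ_DR = 420.0 m³/s.
V = ΣQ_DR · Δt = 420.0 × 1800 s = 7.560 × 10^5 m³.
Over A = 11.5 km², depth = V / A = 65.7 mm.

d ≈ 65.7 mm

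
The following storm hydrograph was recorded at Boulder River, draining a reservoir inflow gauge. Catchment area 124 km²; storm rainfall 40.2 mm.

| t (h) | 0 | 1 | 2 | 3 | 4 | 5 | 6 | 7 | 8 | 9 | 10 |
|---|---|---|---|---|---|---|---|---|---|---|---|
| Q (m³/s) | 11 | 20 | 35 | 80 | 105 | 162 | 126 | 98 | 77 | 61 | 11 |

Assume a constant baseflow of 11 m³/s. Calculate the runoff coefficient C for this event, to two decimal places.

ΣQ_DR = 665.0 m³/s; V = ΣQ_DR·Δt = 2.394 × 10^6 m³.
Runoff depth d = V / A = 19.31 mm.
C = d / P = 19.31 / 40.2 = 0.48.

C ≈ 0.48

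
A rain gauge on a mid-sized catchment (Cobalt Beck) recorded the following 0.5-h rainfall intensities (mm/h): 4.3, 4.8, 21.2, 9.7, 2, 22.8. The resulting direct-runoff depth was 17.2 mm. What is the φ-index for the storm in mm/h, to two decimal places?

φ ≈ 6.43 mm/h

Only the 3 blocks with intensity above φ contribute runoff: 21.2, 9.7, 22.8 mm/h.
Σ(I−φ)·Δt = d  ⇒  (21.2+9.7+22.8 − 3φ)·0.5 = 17.2
φ = (53.70 − 17.2/0.5) / 3 = 6.43 mm/h.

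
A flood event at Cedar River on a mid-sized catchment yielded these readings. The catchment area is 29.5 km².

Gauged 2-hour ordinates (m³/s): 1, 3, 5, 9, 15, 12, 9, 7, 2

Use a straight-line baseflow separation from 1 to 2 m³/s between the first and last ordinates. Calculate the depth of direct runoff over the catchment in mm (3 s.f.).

Direct runoff: 0.00, 1.88, 3.75, 7.62, 13.50, 10.38, 7.25, 5.12, 0.00 m³/s; ΣQ_DR = 49.50 m³/s.
V = ΣQ_DR · Δt = 49.50 × 7200 s = 3.564 × 10^5 m³.
Over A = 29.5 km², depth = V / A = 12.1 mm.

d ≈ 12.1 mm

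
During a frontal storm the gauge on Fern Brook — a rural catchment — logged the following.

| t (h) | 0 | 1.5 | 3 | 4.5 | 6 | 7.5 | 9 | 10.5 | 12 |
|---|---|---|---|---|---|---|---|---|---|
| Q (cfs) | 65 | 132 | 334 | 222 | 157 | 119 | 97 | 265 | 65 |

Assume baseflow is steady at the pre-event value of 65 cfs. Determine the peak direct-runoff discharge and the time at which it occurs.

Q_p = 269.0 cfs at t = 3 h

Subtracting baseflow gives direct-runoff ordinates: 0.0, 67.0, 269.0, 157.0, 92.0, 54.0, 32.0, 200.0, 0.0 cfs.
The maximum is 269.0 cfs, occurring at the reading for t = 3 h.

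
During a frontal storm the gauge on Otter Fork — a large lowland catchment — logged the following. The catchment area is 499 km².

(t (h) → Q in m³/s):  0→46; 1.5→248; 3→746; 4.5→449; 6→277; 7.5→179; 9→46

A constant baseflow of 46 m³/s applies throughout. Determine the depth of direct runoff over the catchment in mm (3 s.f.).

d ≈ 18.1 mm

Direct runoff: 0.0, 202.0, 700.0, 403.0, 231.0, 133.0, 0.0 m³/s; ΣQ_DR = 1669 m³/s.
V = ΣQ_DR · Δt = 1669 × 5400 s = 9.013 × 10^6 m³.
Over A = 499 km², depth = V / A = 18.1 mm.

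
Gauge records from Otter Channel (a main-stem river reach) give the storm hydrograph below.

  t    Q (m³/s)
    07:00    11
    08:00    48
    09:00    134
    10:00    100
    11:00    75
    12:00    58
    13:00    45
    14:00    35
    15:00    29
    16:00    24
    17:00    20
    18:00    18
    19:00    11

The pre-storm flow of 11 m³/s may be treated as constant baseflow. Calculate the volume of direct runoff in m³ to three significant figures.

V ≈ 1.67 × 10^6 m³

Direct-runoff ordinates (Q − Q_b): 0.0, 37.0, 123.0, 89.0, 64.0, 47.0, 34.0, 24.0, 18.0, 13.0, 9.0, 7.0, 0.0 m³/s.
ΣQ_DR = 465.0 m³/s.
With Δt = 1 h = 3600 s, V = ΣQ_DR · Δt = 465.0 × 3600 = 1.67 × 10^6 m³.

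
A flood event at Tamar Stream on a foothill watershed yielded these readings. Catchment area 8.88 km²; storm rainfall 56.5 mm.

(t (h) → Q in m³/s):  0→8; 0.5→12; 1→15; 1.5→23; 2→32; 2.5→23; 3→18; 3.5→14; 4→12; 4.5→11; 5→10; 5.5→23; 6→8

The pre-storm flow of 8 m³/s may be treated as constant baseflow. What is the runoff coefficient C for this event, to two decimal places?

C ≈ 0.38

ΣQ_DR = 105.0 m³/s; V = ΣQ_DR·Δt = 1.890 × 10^5 m³.
Runoff depth d = V / A = 21.28 mm.
C = d / P = 21.28 / 56.5 = 0.38.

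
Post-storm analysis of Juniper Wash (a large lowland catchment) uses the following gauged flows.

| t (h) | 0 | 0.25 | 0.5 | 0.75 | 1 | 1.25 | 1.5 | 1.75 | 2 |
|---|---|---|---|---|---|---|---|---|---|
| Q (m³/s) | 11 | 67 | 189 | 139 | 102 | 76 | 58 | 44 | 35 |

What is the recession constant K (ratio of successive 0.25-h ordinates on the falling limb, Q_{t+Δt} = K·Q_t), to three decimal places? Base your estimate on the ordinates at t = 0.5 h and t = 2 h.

K ≈ 0.755

Using the recession-limb readings at t = 0.5 h and t = 2 h: Q falls from 189 to 35 m³/s over 6 intervals.
K = (Q₂/Q₁)^(1/6) = (35/189)^(1/6) = 0.755.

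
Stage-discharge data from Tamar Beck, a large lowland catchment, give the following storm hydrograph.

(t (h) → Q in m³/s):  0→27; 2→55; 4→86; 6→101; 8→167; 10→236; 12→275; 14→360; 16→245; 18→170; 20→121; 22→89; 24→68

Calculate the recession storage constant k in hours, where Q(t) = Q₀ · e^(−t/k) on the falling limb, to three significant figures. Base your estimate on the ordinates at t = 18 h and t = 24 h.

On the falling limb, Q drops from 170 to 68 m³/s between t = 18 h and t = 24 h (Δt = 6 h).
k = −Δt / ln(Q₂/Q₁) = −6 / ln(68/170) = 6.55 h.

k ≈ 6.55 h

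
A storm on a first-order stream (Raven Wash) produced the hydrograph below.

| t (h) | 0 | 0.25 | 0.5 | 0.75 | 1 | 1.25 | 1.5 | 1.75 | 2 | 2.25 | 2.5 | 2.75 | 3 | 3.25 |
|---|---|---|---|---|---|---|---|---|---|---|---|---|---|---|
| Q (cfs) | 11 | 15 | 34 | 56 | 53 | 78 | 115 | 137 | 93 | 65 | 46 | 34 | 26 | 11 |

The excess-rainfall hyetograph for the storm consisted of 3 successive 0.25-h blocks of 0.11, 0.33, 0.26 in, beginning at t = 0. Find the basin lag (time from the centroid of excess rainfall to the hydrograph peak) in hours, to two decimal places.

t_L ≈ 1.32 h

Centroid of excess rainfall: t_c = Σ P_i·t̄_i / ΣP_i = 0.4286 h (block centres at 0.125, 0.375, 0.625 h).
Hydrograph peak occurs at t = 1.75 h, so basin lag t_L = 1.75 − 0.4286 = 1.32 h.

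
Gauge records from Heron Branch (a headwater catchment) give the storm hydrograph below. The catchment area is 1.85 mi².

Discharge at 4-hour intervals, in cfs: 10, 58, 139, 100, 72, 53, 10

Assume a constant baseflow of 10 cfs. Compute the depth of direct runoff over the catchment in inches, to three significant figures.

d ≈ 1.25 in

Direct runoff: 0.0, 48.0, 129.0, 90.0, 62.0, 43.0, 0.0 cfs; ΣQ_DR = 372.0 cfs.
V = ΣQ_DR · Δt = 372.0 × 14400 s = 5.357 × 10^6 ft³.
Over A = 1.85 mi², depth = V / A = 1.25 in.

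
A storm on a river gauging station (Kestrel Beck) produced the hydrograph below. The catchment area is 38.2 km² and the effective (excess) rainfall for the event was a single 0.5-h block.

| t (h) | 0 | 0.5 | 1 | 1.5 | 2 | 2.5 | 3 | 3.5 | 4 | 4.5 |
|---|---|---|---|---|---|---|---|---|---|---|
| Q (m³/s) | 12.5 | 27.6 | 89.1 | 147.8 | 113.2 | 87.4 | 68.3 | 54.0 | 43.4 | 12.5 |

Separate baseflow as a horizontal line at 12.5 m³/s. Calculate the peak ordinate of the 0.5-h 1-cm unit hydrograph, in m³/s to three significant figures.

Direct runoff: 0.0, 15.1, 76.6, 135.3, 100.7, 74.9, 55.8, 41.5, 30.9, 0.0 m³/s; ΣQ_DR = 530.8 m³/s, peak = 135.3 m³/s.
Runoff depth d = ΣQ_DR·Δt / A = 530.8 × 1800 / (38.2 km²) = 25.01 mm.
The 1-cm UH is the DRH scaled by (10 mm)/d, so U_p = 135.3 × 10/25.01 = 54.1 m³/s.

U_p ≈ 54.1 m³/s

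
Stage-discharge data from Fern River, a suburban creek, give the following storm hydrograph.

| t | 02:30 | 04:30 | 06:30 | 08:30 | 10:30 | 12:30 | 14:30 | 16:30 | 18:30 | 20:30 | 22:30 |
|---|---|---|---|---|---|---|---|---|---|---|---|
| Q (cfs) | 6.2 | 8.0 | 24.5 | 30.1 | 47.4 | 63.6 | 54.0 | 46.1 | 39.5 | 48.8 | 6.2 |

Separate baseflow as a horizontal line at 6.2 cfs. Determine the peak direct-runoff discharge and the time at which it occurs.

Q_p = 57.4 cfs at t = 12:30

Subtracting baseflow gives direct-runoff ordinates: 0.0, 1.8, 18.3, 23.9, 41.2, 57.4, 47.8, 39.9, 33.3, 42.6, 0.0 cfs.
The maximum is 57.4 cfs, occurring at the reading for t = 12:30.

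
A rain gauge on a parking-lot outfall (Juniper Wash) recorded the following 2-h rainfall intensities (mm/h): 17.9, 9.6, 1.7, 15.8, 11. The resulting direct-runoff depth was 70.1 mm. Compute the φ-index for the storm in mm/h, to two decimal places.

Only the 4 blocks with intensity above φ contribute runoff: 17.9, 9.6, 15.8, 11 mm/h.
Σ(I−φ)·Δt = d  ⇒  (17.9+9.6+15.8+11 − 4φ)·2 = 70.1
φ = (54.30 − 70.1/2) / 4 = 4.81 mm/h.

φ ≈ 4.81 mm/h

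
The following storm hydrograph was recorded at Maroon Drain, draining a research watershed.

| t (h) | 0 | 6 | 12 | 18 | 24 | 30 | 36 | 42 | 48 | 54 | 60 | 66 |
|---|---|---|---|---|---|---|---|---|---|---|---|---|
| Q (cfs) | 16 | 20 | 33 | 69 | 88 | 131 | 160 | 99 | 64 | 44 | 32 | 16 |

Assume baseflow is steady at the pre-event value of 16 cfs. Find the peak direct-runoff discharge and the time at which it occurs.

Q_p = 144.0 cfs at t = 36 h

Subtracting baseflow gives direct-runoff ordinates: 0.0, 4.0, 17.0, 53.0, 72.0, 115.0, 144.0, 83.0, 48.0, 28.0, 16.0, 0.0 cfs.
The maximum is 144.0 cfs, occurring at the reading for t = 36 h.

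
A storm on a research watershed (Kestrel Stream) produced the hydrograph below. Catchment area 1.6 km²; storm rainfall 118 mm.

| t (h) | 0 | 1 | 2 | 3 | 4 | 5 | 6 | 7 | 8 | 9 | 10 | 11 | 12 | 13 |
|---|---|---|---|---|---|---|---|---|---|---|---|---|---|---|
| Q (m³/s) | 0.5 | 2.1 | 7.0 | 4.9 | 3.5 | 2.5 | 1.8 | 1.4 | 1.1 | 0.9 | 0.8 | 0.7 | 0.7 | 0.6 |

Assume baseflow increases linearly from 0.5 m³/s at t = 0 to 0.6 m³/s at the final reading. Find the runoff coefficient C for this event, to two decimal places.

C ≈ 0.40

ΣQ_DR = 20.80 m³/s; V = ΣQ_DR·Δt = 74880 m³.
Runoff depth d = V / A = 46.80 mm.
C = d / P = 46.80 / 118 = 0.40.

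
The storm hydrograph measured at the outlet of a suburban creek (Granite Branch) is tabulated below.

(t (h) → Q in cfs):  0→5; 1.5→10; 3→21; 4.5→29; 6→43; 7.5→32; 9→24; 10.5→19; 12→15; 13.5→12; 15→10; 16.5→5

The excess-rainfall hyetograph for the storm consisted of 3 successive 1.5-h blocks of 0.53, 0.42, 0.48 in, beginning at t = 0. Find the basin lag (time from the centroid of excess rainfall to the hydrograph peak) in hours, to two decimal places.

t_L ≈ 3.80 h

Centroid of excess rainfall: t_c = Σ P_i·t̄_i / ΣP_i = 2.1976 h (block centres at 0.75, 2.25, 3.75 h).
Hydrograph peak occurs at t = 6 h, so basin lag t_L = 6 − 2.1976 = 3.80 h.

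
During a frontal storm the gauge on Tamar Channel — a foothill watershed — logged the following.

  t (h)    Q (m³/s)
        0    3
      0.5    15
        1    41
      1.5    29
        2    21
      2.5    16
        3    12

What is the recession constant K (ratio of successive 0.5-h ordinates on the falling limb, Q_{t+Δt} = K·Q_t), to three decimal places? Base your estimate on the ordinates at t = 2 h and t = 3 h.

Using the recession-limb readings at t = 2 h and t = 3 h: Q falls from 21 to 12 m³/s over 2 intervals.
K = (Q₂/Q₁)^(1/2) = (12/21)^(1/2) = 0.756.

K ≈ 0.756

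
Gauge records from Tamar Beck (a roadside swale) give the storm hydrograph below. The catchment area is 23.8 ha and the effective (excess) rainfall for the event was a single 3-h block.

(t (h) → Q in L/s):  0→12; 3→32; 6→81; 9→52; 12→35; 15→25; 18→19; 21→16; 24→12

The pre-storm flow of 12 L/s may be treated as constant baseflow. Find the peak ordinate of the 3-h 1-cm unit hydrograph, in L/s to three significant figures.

Direct runoff: 0.0, 20.0, 69.0, 40.0, 23.0, 13.0, 7.0, 4.0, 0.0 L/s; ΣQ_DR = 176.0 L/s, peak = 69.0 L/s.
Runoff depth d = ΣQ_DR·Δt / A = 176.0 × 10800 / (23.8 ha) = 7.987 mm.
The 1-cm UH is the DRH scaled by (10 mm)/d, so U_p = 69.0 × 10/7.987 = 86.4 L/s.

U_p ≈ 86.4 L/s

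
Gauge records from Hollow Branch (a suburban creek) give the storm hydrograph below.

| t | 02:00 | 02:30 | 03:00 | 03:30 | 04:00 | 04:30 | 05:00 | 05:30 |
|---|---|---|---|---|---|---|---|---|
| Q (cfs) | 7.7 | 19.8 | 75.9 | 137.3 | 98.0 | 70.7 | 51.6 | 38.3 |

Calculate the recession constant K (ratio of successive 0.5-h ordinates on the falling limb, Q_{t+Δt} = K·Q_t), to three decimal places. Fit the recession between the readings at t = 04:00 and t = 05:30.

Using the recession-limb readings at t = 04:00 and t = 05:30: Q falls from 98.0 to 38.3 cfs over 3 intervals.
K = (Q₂/Q₁)^(1/3) = (38.3/98.0)^(1/3) = 0.731.

K ≈ 0.731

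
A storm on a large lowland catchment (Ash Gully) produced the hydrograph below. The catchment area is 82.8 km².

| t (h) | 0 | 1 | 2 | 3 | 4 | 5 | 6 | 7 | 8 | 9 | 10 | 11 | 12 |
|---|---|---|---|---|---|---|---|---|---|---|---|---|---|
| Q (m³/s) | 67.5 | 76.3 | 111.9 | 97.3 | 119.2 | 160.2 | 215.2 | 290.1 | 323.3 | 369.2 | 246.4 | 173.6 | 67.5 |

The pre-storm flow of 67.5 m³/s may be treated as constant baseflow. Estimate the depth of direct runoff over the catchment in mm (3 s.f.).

d ≈ 62.6 mm

Direct runoff: 0.0, 8.8, 44.4, 29.8, 51.7, 92.7, 147.7, 222.6, 255.8, 301.7, 178.9, 106.1, 0.0 m³/s; ΣQ_DR = 1440 m³/s.
V = ΣQ_DR · Δt = 1440 × 3600 s = 5.185 × 10^6 m³.
Over A = 82.8 km², depth = V / A = 62.6 mm.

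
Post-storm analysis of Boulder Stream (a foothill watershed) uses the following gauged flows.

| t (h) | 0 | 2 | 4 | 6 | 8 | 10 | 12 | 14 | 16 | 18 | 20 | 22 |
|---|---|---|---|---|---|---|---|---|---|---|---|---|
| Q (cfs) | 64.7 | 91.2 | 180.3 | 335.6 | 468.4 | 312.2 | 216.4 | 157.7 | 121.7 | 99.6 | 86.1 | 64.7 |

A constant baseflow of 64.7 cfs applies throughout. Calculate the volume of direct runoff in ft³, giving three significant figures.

V ≈ 1.02 × 10^7 ft³

Direct-runoff ordinates (Q − Q_b): 0.0, 26.5, 115.6, 270.9, 403.7, 247.5, 151.7, 93.0, 57.0, 34.9, 21.4, 0.0 cfs.
ΣQ_DR = 1422 cfs.
With Δt = 2 h = 7200 s, V = ΣQ_DR · Δt = 1422 × 7200 = 1.02 × 10^7 ft³.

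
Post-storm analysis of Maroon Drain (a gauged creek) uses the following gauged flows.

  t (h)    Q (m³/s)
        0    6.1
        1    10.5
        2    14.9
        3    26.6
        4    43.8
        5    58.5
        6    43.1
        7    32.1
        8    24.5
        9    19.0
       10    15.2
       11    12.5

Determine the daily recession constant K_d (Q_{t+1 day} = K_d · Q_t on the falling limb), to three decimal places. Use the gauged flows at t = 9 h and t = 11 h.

Between t = 9 h and t = 11 h the flow falls from 19.0 to 12.5 m³/s over 2×1 h = 2 h.
Per-interval ratio K = (12.5/19.0)^(1/2) = 0.8111; K_d = K^(24/1) = 0.007.

K_d ≈ 0.007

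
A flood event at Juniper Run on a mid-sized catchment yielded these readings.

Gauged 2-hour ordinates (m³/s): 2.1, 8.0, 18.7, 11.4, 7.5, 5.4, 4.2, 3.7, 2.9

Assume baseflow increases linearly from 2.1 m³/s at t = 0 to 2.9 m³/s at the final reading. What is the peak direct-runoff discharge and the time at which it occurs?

Subtracting baseflow gives direct-runoff ordinates: 0.00, 5.80, 16.40, 9.00, 5.00, 2.80, 1.50, 0.90, 0.00 m³/s.
The maximum is 16.40 m³/s, occurring at the reading for t = 4 h.

Q_p = 16.40 m³/s at t = 4 h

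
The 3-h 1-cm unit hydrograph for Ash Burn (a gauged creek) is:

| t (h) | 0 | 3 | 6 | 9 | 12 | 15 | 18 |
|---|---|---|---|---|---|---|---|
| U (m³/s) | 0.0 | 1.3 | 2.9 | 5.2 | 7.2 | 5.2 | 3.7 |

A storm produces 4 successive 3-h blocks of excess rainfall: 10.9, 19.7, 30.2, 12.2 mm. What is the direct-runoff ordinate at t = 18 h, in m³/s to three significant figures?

Q ≈ 42.4 m³/s

By discrete convolution, Q_j = Σ (P_i / 10 mm) · U_{j−i}.
At t = 18 h (j=6): Q = (10.9/10)·3.7 + (19.7/10)·5.2 + (30.2/10)·7.2 + (12.2/10)·5.2 = 42.4 m³/s.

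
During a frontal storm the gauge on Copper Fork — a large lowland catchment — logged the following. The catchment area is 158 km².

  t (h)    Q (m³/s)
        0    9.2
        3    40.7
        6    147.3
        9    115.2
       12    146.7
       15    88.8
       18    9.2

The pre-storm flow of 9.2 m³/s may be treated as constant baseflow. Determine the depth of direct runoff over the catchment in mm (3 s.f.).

Direct runoff: 0.0, 31.5, 138.1, 106.0, 137.5, 79.6, 0.0 m³/s; ΣQ_DR = 492.7 m³/s.
V = ΣQ_DR · Δt = 492.7 × 10800 s = 5.321 × 10^6 m³.
Over A = 158 km², depth = V / A = 33.7 mm.

d ≈ 33.7 mm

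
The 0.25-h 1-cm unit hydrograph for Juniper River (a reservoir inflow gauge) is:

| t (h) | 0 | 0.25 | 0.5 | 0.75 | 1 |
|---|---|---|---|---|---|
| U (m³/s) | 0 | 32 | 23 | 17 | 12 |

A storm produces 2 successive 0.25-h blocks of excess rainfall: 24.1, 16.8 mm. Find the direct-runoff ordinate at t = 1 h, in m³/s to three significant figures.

By discrete convolution, Q_j = Σ (P_i / 10 mm) · U_{j−i}.
At t = 1 h (j=4): Q = (24.1/10)·12 + (16.8/10)·17 = 57.5 m³/s.

Q ≈ 57.5 m³/s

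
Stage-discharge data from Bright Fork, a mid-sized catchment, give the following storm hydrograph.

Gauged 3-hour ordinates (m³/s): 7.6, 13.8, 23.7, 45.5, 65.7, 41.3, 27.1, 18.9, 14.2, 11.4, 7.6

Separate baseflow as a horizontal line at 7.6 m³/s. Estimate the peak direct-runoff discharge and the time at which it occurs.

Subtracting baseflow gives direct-runoff ordinates: 0.0, 6.2, 16.1, 37.9, 58.1, 33.7, 19.5, 11.3, 6.6, 3.8, 0.0 m³/s.
The maximum is 58.1 m³/s, occurring at the reading for t = 12 h.

Q_p = 58.1 m³/s at t = 12 h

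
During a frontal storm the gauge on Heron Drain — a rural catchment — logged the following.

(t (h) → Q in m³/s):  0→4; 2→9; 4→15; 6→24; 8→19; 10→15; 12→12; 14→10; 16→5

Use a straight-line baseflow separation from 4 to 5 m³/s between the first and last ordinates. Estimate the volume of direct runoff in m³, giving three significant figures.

Direct-runoff ordinates (Q − Q_b): 0.00, 4.88, 10.75, 19.62, 14.50, 10.38, 7.25, 5.12, 0.00 m³/s.
ΣQ_DR = 72.50 m³/s.
With Δt = 2 h = 7200 s, V = ΣQ_DR · Δt = 72.50 × 7200 = 5.22 × 10^5 m³.

V ≈ 5.22 × 10^5 m³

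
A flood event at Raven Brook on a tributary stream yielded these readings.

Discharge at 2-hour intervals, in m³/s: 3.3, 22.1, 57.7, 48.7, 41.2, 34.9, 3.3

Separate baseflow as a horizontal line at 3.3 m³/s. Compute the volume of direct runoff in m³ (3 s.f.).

Direct-runoff ordinates (Q − Q_b): 0.0, 18.8, 54.4, 45.4, 37.9, 31.6, 0.0 m³/s.
ΣQ_DR = 188.1 m³/s.
With Δt = 2 h = 7200 s, V = ΣQ_DR · Δt = 188.1 × 7200 = 1.35 × 10^6 m³.

V ≈ 1.35 × 10^6 m³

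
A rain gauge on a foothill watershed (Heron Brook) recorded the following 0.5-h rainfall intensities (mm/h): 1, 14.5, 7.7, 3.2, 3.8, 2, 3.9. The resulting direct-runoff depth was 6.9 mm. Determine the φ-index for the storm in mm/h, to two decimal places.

Only the 2 blocks with intensity above φ contribute runoff: 14.5, 7.7 mm/h.
Σ(I−φ)·Δt = d  ⇒  (14.5+7.7 − 2φ)·0.5 = 6.9
φ = (22.20 − 6.9/0.5) / 2 = 4.20 mm/h.

φ ≈ 4.20 mm/h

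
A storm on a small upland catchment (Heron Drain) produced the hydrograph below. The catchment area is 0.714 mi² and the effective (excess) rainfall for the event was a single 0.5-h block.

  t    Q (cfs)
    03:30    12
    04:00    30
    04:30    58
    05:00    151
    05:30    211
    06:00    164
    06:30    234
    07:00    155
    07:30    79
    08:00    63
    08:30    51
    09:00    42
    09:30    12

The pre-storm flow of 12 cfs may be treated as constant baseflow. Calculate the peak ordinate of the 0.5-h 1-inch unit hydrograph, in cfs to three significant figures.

U_p ≈ 185 cfs

Direct runoff: 0.0, 18.0, 46.0, 139.0, 199.0, 152.0, 222.0, 143.0, 67.0, 51.0, 39.0, 30.0, 0.0 cfs; ΣQ_DR = 1106 cfs, peak = 222.0 cfs.
Runoff depth d = ΣQ_DR·Δt / A = 1106 × 1800 / (0.714 mi²) = 1.200 in.
The 1-inch UH is the DRH scaled by (1 in)/d, so U_p = 222.0 × 1/1.200 = 185 cfs.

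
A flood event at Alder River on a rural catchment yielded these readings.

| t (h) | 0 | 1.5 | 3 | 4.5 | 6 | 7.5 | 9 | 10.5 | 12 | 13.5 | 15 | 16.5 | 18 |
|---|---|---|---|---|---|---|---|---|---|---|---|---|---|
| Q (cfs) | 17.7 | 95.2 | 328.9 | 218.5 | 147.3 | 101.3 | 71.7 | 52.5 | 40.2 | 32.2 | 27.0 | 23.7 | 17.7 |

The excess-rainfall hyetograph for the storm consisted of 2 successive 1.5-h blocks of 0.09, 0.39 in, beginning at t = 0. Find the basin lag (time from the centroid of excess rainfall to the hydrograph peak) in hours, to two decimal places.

Centroid of excess rainfall: t_c = Σ P_i·t̄_i / ΣP_i = 1.9688 h (block centres at 0.75, 2.25 h).
Hydrograph peak occurs at t = 3 h, so basin lag t_L = 3 − 1.9688 = 1.03 h.

t_L ≈ 1.03 h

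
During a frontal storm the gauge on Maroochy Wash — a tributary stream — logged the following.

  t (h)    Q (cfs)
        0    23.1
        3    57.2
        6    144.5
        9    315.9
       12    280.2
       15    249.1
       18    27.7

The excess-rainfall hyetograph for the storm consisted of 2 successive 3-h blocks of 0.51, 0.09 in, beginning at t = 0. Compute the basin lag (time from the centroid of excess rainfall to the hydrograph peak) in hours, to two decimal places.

t_L ≈ 7.05 h

Centroid of excess rainfall: t_c = Σ P_i·t̄_i / ΣP_i = 1.9500 h (block centres at 1.5, 4.5 h).
Hydrograph peak occurs at t = 9 h, so basin lag t_L = 9 − 1.9500 = 7.05 h.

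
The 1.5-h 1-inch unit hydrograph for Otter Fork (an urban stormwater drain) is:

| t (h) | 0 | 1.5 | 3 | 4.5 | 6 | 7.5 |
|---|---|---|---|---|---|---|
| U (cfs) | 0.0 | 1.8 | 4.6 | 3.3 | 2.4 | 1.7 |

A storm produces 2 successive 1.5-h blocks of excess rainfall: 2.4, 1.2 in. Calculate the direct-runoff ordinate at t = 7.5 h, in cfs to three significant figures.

Q ≈ 6.96 cfs

By discrete convolution, Q_j = Σ (P_i / 1 in) · U_{j−i}.
At t = 7.5 h (j=5): Q = (2.4/1)·1.7 + (1.2/1)·2.4 = 6.96 cfs.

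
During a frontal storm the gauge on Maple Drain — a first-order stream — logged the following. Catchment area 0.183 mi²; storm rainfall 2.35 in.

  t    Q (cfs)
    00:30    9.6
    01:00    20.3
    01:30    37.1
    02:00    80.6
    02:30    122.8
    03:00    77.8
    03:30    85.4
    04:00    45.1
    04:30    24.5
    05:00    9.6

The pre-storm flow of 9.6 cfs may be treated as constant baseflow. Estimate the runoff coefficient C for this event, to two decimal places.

C ≈ 0.75

ΣQ_DR = 416.8 cfs; V = ΣQ_DR·Δt = 7.502 × 10^5 ft³.
Runoff depth d = V / A = 1.765 in.
C = d / P = 1.765 / 2.35 = 0.75.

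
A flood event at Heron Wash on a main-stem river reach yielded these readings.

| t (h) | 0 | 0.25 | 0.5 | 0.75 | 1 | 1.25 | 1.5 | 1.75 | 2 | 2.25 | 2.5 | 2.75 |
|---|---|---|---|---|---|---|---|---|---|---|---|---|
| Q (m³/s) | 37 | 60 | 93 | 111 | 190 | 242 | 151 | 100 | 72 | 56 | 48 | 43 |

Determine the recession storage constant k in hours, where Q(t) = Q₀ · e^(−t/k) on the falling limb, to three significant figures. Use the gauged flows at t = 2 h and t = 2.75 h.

k ≈ 1.45 h

On the falling limb, Q drops from 72 to 43 m³/s between t = 2 h and t = 2.75 h (Δt = 0.75 h).
k = −Δt / ln(Q₂/Q₁) = −0.75 / ln(43/72) = 1.45 h.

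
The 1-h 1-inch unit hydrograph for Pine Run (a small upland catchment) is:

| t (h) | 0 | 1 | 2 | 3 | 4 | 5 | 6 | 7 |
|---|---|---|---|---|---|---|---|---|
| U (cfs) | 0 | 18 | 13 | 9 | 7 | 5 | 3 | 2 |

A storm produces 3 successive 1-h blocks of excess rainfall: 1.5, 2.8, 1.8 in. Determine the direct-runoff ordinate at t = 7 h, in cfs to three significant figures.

Q ≈ 20.4 cfs

By discrete convolution, Q_j = Σ (P_i / 1 in) · U_{j−i}.
At t = 7 h (j=7): Q = (1.5/1)·2 + (2.8/1)·3 + (1.8/1)·5 = 20.4 cfs.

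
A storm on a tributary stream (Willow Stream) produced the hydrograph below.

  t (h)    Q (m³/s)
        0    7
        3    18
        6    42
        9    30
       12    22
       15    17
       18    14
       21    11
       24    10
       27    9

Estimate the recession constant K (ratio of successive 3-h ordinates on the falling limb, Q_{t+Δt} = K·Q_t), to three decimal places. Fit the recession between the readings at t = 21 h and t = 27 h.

K ≈ 0.905

Using the recession-limb readings at t = 21 h and t = 27 h: Q falls from 11 to 9 m³/s over 2 intervals.
K = (Q₂/Q₁)^(1/2) = (9/11)^(1/2) = 0.905.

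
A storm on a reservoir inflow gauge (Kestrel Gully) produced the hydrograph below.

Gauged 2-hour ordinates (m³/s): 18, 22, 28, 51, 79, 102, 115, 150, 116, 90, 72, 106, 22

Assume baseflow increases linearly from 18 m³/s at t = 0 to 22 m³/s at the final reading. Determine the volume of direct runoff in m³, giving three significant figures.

Direct-runoff ordinates (Q − Q_b): 0.00, 3.67, 9.33, 32.00, 59.67, 82.33, 95.00, 129.67, 95.33, 69.00, 50.67, 84.33, 0.00 m³/s.
ΣQ_DR = 711.0 m³/s.
With Δt = 2 h = 7200 s, V = ΣQ_DR · Δt = 711.0 × 7200 = 5.12 × 10^6 m³.

V ≈ 5.12 × 10^6 m³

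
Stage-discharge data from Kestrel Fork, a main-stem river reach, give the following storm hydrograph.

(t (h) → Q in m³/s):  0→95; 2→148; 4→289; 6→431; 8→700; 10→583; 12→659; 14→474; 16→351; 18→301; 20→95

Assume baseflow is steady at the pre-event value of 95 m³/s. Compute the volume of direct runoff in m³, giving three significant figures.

Direct-runoff ordinates (Q − Q_b): 0.0, 53.0, 194.0, 336.0, 605.0, 488.0, 564.0, 379.0, 256.0, 206.0, 0.0 m³/s.
ΣQ_DR = 3081 m³/s.
With Δt = 2 h = 7200 s, V = ΣQ_DR · Δt = 3081 × 7200 = 2.22 × 10^7 m³.

V ≈ 2.22 × 10^7 m³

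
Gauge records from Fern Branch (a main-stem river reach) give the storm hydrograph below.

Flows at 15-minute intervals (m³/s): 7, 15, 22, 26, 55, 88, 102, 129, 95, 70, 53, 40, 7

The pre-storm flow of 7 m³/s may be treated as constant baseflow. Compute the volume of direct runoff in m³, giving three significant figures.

V ≈ 5.56 × 10^5 m³

Direct-runoff ordinates (Q − Q_b): 0.0, 8.0, 15.0, 19.0, 48.0, 81.0, 95.0, 122.0, 88.0, 63.0, 46.0, 33.0, 0.0 m³/s.
ΣQ_DR = 618.0 m³/s.
With Δt = 0.25 h = 900 s, V = ΣQ_DR · Δt = 618.0 × 900 = 5.56 × 10^5 m³.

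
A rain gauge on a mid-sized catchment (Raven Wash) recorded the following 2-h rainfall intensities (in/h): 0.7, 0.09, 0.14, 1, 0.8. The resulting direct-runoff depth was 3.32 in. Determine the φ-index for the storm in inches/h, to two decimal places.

φ ≈ 0.28 in/h

Only the 3 blocks with intensity above φ contribute runoff: 0.7, 1, 0.8 in/h.
Σ(I−φ)·Δt = d  ⇒  (0.7+1+0.8 − 3φ)·2 = 3.32
φ = (2.500 − 3.32/2) / 3 = 0.28 in/h.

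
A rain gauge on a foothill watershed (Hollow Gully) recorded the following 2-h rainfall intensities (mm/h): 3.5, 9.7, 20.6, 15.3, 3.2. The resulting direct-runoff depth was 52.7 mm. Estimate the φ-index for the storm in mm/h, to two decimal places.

φ ≈ 6.42 mm/h

Only the 3 blocks with intensity above φ contribute runoff: 9.7, 20.6, 15.3 mm/h.
Σ(I−φ)·Δt = d  ⇒  (9.7+20.6+15.3 − 3φ)·2 = 52.7
φ = (45.60 − 52.7/2) / 3 = 6.42 mm/h.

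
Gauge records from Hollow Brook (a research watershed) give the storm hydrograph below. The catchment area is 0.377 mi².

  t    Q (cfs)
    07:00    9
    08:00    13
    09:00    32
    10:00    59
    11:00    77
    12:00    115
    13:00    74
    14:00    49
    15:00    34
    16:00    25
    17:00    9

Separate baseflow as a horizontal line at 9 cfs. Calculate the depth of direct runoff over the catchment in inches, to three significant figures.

Direct runoff: 0.0, 4.0, 23.0, 50.0, 68.0, 106.0, 65.0, 40.0, 25.0, 16.0, 0.0 cfs; ΣQ_DR = 397.0 cfs.
V = ΣQ_DR · Δt = 397.0 × 3600 s = 1.429 × 10^6 ft³.
Over A = 0.377 mi², depth = V / A = 1.63 in.

d ≈ 1.63 in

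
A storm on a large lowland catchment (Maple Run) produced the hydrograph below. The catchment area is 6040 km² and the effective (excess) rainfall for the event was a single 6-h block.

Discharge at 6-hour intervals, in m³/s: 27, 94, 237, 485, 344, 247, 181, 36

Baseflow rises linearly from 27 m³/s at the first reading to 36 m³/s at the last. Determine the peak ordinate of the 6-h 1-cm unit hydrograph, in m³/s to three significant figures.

U_p ≈ 908 m³/s

Direct runoff: 0.00, 65.71, 207.43, 454.14, 311.86, 213.57, 146.29, 0.00 m³/s; ΣQ_DR = 1399 m³/s, peak = 454.14 m³/s.
Runoff depth d = ΣQ_DR·Δt / A = 1399 × 21600 / (6040 km²) = 5.003 mm.
The 1-cm UH is the DRH scaled by (10 mm)/d, so U_p = 454.14 × 10/5.003 = 908 m³/s.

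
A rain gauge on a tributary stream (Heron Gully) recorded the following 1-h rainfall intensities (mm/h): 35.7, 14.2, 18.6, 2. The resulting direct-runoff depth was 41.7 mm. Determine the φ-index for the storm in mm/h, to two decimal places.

Only the 3 blocks with intensity above φ contribute runoff: 35.7, 14.2, 18.6 mm/h.
Σ(I−φ)·Δt = d  ⇒  (35.7+14.2+18.6 − 3φ)·1 = 41.7
φ = (68.50 − 41.7/1) / 3 = 8.93 mm/h.

φ ≈ 8.93 mm/h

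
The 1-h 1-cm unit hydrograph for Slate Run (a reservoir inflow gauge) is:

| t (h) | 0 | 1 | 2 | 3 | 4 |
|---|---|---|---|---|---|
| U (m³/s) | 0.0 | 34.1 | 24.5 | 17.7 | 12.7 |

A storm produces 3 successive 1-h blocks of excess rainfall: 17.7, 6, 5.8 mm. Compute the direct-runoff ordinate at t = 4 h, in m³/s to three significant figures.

Q ≈ 47.3 m³/s

By discrete convolution, Q_j = Σ (P_i / 10 mm) · U_{j−i}.
At t = 4 h (j=4): Q = (17.7/10)·12.7 + (6/10)·17.7 + (5.8/10)·24.5 = 47.3 m³/s.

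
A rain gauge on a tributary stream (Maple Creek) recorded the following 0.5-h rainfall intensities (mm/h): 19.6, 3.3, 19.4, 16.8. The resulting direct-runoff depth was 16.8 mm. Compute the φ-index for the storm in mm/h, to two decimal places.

Only the 3 blocks with intensity above φ contribute runoff: 19.6, 19.4, 16.8 mm/h.
Σ(I−φ)·Δt = d  ⇒  (19.6+19.4+16.8 − 3φ)·0.5 = 16.8
φ = (55.80 − 16.8/0.5) / 3 = 7.40 mm/h.

φ ≈ 7.40 mm/h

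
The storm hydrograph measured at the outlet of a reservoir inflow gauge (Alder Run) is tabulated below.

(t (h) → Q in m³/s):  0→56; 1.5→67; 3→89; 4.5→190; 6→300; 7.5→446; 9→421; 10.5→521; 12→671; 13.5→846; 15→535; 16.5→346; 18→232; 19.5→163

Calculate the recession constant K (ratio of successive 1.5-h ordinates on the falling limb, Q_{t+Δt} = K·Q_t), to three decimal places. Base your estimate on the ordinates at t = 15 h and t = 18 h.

K ≈ 0.659

Using the recession-limb readings at t = 15 h and t = 18 h: Q falls from 535 to 232 m³/s over 2 intervals.
K = (Q₂/Q₁)^(1/2) = (232/535)^(1/2) = 0.659.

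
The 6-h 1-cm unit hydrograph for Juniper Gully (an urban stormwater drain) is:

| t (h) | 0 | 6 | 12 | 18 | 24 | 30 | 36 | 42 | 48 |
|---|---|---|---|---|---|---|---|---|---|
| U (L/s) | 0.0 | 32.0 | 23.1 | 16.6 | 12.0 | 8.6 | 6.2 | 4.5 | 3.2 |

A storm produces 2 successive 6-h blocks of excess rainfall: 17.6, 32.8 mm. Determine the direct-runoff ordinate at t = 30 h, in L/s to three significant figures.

Q ≈ 54.5 L/s

By discrete convolution, Q_j = Σ (P_i / 10 mm) · U_{j−i}.
At t = 30 h (j=5): Q = (17.6/10)·8.6 + (32.8/10)·12.0 = 54.5 L/s.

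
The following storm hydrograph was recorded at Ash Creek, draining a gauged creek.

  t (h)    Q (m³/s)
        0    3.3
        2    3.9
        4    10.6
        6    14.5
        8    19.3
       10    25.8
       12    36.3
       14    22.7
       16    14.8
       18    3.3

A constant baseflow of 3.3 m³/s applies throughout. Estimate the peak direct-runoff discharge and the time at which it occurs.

Q_p = 33.0 m³/s at t = 12 h

Subtracting baseflow gives direct-runoff ordinates: 0.0, 0.6, 7.3, 11.2, 16.0, 22.5, 33.0, 19.4, 11.5, 0.0 m³/s.
The maximum is 33.0 m³/s, occurring at the reading for t = 12 h.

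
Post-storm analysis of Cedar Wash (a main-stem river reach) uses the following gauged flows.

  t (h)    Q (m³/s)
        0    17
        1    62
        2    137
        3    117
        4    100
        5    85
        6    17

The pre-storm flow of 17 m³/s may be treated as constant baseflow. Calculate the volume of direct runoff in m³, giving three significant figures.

V ≈ 1.50 × 10^6 m³

Direct-runoff ordinates (Q − Q_b): 0.0, 45.0, 120.0, 100.0, 83.0, 68.0, 0.0 m³/s.
ΣQ_DR = 416.0 m³/s.
With Δt = 1 h = 3600 s, V = ΣQ_DR · Δt = 416.0 × 3600 = 1.50 × 10^6 m³.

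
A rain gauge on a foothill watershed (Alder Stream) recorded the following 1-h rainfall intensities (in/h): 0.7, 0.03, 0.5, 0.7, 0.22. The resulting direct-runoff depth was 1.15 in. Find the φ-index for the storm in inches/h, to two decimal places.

Only the 3 blocks with intensity above φ contribute runoff: 0.7, 0.5, 0.7 in/h.
Σ(I−φ)·Δt = d  ⇒  (0.7+0.5+0.7 − 3φ)·1 = 1.15
φ = (1.900 − 1.15/1) / 3 = 0.25 in/h.

φ ≈ 0.25 in/h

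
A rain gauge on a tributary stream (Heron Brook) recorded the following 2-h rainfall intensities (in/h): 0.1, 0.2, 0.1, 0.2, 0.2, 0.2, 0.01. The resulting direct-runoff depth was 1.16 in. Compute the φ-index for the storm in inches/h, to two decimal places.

Only the 6 blocks with intensity above φ contribute runoff: 0.1, 0.2, 0.1, 0.2, 0.2, 0.2 in/h.
Σ(I−φ)·Δt = d  ⇒  (0.1+0.2+0.1+0.2+0.2+0.2 − 6φ)·2 = 1.16
φ = (1.000 − 1.16/2) / 6 = 0.07 in/h.

φ ≈ 0.07 in/h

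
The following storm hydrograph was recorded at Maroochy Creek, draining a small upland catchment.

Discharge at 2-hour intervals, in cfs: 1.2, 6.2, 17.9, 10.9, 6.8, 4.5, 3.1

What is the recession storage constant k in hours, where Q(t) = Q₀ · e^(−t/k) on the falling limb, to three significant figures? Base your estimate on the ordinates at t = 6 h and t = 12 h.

On the falling limb, Q drops from 10.9 to 3.1 cfs between t = 6 h and t = 12 h (Δt = 6 h).
k = −Δt / ln(Q₂/Q₁) = −6 / ln(3.1/10.9) = 4.77 h.

k ≈ 4.77 h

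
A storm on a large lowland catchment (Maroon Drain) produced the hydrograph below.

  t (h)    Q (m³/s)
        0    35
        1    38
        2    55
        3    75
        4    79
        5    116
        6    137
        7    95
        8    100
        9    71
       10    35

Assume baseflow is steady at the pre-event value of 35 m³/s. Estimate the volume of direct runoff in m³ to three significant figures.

Direct-runoff ordinates (Q − Q_b): 0.0, 3.0, 20.0, 40.0, 44.0, 81.0, 102.0, 60.0, 65.0, 36.0, 0.0 m³/s.
ΣQ_DR = 451.0 m³/s.
With Δt = 1 h = 3600 s, V = ΣQ_DR · Δt = 451.0 × 3600 = 1.62 × 10^6 m³.

V ≈ 1.62 × 10^6 m³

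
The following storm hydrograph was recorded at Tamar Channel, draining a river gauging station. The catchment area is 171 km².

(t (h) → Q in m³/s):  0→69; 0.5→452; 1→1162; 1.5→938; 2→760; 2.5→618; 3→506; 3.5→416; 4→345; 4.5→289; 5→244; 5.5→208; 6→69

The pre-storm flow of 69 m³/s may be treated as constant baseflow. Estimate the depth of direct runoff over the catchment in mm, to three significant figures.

d ≈ 54.5 mm

Direct runoff: 0.0, 383.0, 1093.0, 869.0, 691.0, 549.0, 437.0, 347.0, 276.0, 220.0, 175.0, 139.0, 0.0 m³/s; ΣQ_DR = 5179 m³/s.
V = ΣQ_DR · Δt = 5179 × 1800 s = 9.322 × 10^6 m³.
Over A = 171 km², depth = V / A = 54.5 mm.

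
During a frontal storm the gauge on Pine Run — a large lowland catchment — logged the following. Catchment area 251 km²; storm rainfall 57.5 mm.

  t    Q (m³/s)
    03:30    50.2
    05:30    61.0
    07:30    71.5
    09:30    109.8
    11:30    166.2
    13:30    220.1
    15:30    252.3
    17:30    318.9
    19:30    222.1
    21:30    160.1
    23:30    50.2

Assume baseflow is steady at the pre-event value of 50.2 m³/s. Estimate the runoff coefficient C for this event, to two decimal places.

ΣQ_DR = 1130 m³/s; V = ΣQ_DR·Δt = 8.137 × 10^6 m³.
Runoff depth d = V / A = 32.42 mm.
C = d / P = 32.42 / 57.5 = 0.56.

C ≈ 0.56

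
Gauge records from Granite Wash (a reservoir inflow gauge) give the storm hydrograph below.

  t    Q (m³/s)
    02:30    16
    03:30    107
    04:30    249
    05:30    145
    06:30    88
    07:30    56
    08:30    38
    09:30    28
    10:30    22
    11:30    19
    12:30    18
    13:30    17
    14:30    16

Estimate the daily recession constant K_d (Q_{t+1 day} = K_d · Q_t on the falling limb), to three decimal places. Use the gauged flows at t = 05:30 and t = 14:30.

K_d ≈ 0.003

Between t = 05:30 and t = 14:30 the flow falls from 145 to 16 m³/s over 9×1 h = 9 h.
Per-interval ratio K = (16/145)^(1/9) = 0.7828; K_d = K^(24/1) = 0.003.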